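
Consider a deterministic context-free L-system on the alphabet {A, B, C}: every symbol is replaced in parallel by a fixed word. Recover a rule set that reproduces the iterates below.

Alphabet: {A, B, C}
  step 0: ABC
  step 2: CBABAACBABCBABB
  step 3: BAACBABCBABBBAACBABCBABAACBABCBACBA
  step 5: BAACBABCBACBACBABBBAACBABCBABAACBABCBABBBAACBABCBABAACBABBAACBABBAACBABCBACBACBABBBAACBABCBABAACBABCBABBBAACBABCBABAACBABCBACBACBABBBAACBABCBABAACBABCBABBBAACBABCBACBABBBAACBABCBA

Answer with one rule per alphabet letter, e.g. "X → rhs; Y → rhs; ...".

A->B, B->CBA, C->BAA

  step 2 ⇒ step 3: CBABAACBABCBABB ⇒ BAA·CBA·B·CBA·B·B·BAA·CBA·B·CBA·BAA·CBA·B·CBA·CBA
    A ↦ B
    B ↦ CBA
    C ↦ BAA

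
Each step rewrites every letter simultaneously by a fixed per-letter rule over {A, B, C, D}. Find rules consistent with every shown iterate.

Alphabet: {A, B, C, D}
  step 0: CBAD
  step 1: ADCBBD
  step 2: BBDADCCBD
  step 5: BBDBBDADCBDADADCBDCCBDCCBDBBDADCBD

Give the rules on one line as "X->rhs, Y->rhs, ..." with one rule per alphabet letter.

  step 1 ⇒ step 2: ADCBBD ⇒ B·BD·AD·C·C·BD
    A ↦ B
    B ↦ C
    C ↦ AD
    D ↦ BD

A->B, B->C, C->AD, D->BD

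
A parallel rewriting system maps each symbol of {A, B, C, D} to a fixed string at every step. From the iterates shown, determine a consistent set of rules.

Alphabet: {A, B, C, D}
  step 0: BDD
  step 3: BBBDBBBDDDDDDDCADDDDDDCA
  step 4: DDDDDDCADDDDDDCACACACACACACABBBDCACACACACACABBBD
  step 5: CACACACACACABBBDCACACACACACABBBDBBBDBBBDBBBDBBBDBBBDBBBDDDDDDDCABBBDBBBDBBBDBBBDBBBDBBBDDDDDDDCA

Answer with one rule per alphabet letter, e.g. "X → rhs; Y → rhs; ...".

  step 4 ⇒ step 5: DDDDDDCADDDDDDCACACACACACACABBBDCACACACACACABBBD ⇒ CA·CA·CA·CA·CA·CA·BB·BD·CA·CA·CA·CA·CA·CA·BB·BD·BB·BD·BB·BD·BB·BD·BB·BD·BB·BD·BB·BD·DD·DD·DD·CA·BB·BD·BB·BD·BB·BD·BB·BD·BB·BD·BB·BD·DD·DD·DD·CA
    A ↦ BD
    B ↦ DD
    C ↦ BB
    D ↦ CA

A->BD, B->DD, C->BB, D->CA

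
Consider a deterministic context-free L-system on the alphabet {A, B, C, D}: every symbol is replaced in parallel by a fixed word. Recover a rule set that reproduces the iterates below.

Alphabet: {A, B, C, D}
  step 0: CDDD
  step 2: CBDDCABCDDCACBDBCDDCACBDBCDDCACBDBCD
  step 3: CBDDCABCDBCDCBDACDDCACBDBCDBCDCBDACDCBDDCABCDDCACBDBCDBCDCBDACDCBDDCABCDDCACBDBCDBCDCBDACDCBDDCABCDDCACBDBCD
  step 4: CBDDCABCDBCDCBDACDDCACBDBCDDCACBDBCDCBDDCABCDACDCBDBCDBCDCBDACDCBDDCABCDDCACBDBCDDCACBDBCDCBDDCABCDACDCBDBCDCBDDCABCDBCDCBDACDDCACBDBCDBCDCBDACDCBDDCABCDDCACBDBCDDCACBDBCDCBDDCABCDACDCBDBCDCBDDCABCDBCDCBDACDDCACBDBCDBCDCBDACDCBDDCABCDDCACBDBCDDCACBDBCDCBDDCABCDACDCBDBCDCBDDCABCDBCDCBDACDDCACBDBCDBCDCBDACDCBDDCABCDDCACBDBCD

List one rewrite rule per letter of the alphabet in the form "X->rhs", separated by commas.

  step 3 ⇒ step 4: CBDDCABCDBCDCBDACDDCACBDBCDBCDCBDACDCBDDCABCDDCACBDBCDBCDCBDACDCBDDCABCDDCACBDBCDBCDCBDACDCBDDCABCDDCACBDBCD ⇒ CBD·DCA·BCD·BCD·CBD·ACD·DCA·CBD·BCD·DCA·CBD·BCD·CBD·DCA·BCD·ACD·CBD·BCD·BCD·CBD·ACD·CBD·DCA·BCD·DCA·CBD·BCD·DCA·CBD·BCD·CBD·DCA·BCD·ACD·CBD·BCD·CBD·DCA·BCD·BCD·CBD·ACD·DCA·CBD·BCD·BCD·CBD·ACD·CBD·DCA·BCD·DCA·CBD·BCD·DCA·CBD·BCD·CBD·DCA·BCD·ACD·CBD·BCD·CBD·DCA·BCD·BCD·CBD·ACD·DCA·CBD·BCD·BCD·CBD·ACD·CBD·DCA·BCD·DCA·CBD·BCD·DCA·CBD·BCD·CBD·DCA·BCD·ACD·CBD·BCD·CBD·DCA·BCD·BCD·CBD·ACD·DCA·CBD·BCD·BCD·CBD·ACD·CBD·DCA·BCD·DCA·CBD·BCD
    A ↦ ACD
    B ↦ DCA
    C ↦ CBD
    D ↦ BCD

A->ACD, B->DCA, C->CBD, D->BCD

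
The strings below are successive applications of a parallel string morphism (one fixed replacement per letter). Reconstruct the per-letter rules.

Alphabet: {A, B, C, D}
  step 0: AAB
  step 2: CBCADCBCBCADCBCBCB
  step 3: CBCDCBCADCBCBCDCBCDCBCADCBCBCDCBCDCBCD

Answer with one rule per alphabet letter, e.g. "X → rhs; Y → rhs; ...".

A->CAD, B->CD, C->CB, D->CB

  step 2 ⇒ step 3: CBCADCBCBCADCBCBCB ⇒ CB·CD·CB·CAD·CB·CB·CD·CB·CD·CB·CAD·CB·CB·CD·CB·CD·CB·CD
    A ↦ CAD
    B ↦ CD
    C ↦ CB
    D ↦ CB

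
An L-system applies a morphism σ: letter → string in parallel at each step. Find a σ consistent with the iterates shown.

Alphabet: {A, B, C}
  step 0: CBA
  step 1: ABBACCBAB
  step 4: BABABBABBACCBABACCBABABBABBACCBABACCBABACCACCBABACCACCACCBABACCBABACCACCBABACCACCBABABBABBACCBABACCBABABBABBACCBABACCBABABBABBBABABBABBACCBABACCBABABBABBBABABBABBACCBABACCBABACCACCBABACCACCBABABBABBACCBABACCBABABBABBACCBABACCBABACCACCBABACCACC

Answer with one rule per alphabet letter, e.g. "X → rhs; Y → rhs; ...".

  step 0 ⇒ step 1: CBA ⇒ ABB·ACC·BAB
    A ↦ BAB
    B ↦ ACC
    C ↦ ABB

A->BAB, B->ACC, C->ABB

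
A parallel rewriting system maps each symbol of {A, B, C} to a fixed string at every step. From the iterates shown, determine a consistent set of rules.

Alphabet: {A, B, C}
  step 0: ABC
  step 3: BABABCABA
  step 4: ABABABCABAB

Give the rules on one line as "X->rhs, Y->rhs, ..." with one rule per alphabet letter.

A->B, B->A, C->BCA

  step 3 ⇒ step 4: BABABCABA ⇒ A·B·A·B·A·BCA·B·A·B
    A ↦ B
    B ↦ A
    C ↦ BCA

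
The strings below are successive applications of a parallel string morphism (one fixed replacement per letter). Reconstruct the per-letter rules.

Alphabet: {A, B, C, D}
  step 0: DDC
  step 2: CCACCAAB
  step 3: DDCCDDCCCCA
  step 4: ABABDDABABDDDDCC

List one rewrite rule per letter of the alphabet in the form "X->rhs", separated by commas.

  step 3 ⇒ step 4: DDCCDDCCCCA ⇒ AB·AB·D·D·AB·AB·D·D·D·D·CC
    A ↦ CC
    C ↦ D
    D ↦ AB
  step 2 ⇒ step 3: CCACCAAB ⇒ D·D·CC·D·D·CC·CC·A
    B ↦ A

A->CC, B->A, C->D, D->AB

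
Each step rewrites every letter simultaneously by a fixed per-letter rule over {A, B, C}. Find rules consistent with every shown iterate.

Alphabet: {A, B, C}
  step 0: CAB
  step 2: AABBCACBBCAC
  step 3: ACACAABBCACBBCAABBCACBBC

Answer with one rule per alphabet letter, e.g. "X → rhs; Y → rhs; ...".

  step 2 ⇒ step 3: AABBCACBBCAC ⇒ AC·AC·A·A·BBC·AC·BBC·A·A·BBC·AC·BBC
    A ↦ AC
    B ↦ A
    C ↦ BBC

A->AC, B->A, C->BBC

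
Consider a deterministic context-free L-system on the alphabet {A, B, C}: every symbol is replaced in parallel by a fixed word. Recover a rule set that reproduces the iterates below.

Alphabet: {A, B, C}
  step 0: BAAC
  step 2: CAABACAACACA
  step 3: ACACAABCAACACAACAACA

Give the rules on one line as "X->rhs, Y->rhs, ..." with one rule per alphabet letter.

  step 2 ⇒ step 3: CAABACAACACA ⇒ A·CA·CA·AB·CA·A·CA·CA·A·CA·A·CA
    A ↦ CA
    B ↦ AB
    C ↦ A

A->CA, B->AB, C->A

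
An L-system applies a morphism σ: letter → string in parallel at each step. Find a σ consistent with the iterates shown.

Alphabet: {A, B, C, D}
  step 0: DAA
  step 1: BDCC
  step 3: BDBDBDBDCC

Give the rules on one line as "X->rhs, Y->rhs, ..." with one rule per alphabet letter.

  step 0 ⇒ step 1: DAA ⇒ BD·C·C
    A ↦ C
    D ↦ BD
    B ↦ BD  (constrained at step 1)
    C ↦ A  (constrained at step 1)

A->C, B->BD, C->A, D->BD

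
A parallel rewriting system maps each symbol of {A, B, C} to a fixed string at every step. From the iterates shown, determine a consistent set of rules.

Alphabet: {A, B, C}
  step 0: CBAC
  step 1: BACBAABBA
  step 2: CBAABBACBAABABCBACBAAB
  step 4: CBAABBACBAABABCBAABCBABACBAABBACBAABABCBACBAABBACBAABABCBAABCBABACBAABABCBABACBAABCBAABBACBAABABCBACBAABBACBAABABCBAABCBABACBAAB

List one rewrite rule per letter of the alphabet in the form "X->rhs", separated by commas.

  step 1 ⇒ step 2: BACBAABBA ⇒ CBA·AB·BA·CBA·AB·AB·CBA·CBA·AB
    A ↦ AB
    B ↦ CBA
    C ↦ BA

A->AB, B->CBA, C->BA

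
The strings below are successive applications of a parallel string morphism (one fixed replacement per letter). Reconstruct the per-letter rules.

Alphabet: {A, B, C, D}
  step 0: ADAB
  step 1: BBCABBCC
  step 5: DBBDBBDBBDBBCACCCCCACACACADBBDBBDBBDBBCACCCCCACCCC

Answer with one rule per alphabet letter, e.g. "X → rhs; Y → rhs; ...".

A->BB, B->CC, C->D, D->CA

  step 0 ⇒ step 1: ADAB ⇒ BB·CA·BB·CC
    A ↦ BB
    B ↦ CC
    D ↦ CA
    C ↦ D  (constrained at step 1)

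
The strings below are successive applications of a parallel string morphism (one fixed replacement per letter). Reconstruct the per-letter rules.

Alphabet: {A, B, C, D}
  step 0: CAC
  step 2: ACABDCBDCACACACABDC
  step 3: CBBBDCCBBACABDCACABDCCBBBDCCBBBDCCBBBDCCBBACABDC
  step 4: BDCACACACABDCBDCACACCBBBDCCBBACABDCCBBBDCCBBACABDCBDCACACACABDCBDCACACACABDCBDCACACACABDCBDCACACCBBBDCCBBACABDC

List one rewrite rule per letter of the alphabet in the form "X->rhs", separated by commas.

  step 3 ⇒ step 4: CBBBDCCBBACABDCACABDCCBBBDCCBBBDCCBBBDCCBBACABDC ⇒ BDC·AC·AC·AC·A·BDC·BDC·AC·AC·CBB·BDC·CBB·AC·A·BDC·CBB·BDC·CBB·AC·A·BDC·BDC·AC·AC·AC·A·BDC·BDC·AC·AC·AC·A·BDC·BDC·AC·AC·AC·A·BDC·BDC·AC·AC·CBB·BDC·CBB·AC·A·BDC
    A ↦ CBB
    B ↦ AC
    C ↦ BDC
    D ↦ A

A->CBB, B->AC, C->BDC, D->A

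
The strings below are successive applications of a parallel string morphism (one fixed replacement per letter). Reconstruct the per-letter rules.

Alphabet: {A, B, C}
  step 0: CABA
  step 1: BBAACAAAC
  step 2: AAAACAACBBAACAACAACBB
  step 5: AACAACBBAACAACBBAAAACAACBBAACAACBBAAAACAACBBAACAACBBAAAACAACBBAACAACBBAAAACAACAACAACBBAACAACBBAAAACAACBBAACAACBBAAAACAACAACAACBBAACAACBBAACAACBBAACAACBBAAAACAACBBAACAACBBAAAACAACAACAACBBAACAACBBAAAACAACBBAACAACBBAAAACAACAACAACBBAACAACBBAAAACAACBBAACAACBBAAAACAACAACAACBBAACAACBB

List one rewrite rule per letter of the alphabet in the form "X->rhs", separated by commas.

A->AAC, B->A, C->BB

  step 1 ⇒ step 2: BBAACAAAC ⇒ A·A·AAC·AAC·BB·AAC·AAC·AAC·BB
    A ↦ AAC
    B ↦ A
    C ↦ BB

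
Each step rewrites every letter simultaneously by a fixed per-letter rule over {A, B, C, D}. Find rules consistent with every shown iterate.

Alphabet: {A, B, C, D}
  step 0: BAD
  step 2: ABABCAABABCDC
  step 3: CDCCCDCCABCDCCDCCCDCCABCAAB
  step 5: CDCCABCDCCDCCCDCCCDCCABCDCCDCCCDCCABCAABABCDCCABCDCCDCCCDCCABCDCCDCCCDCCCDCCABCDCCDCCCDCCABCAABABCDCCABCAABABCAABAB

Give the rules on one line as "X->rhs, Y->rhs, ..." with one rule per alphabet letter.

  step 2 ⇒ step 3: ABABCAABABCDC ⇒ CDC·C·CDC·C·AB·CDC·CDC·C·CDC·C·AB·CA·AB
    A ↦ CDC
    B ↦ C
    C ↦ AB
    D ↦ CA

A->CDC, B->C, C->AB, D->CA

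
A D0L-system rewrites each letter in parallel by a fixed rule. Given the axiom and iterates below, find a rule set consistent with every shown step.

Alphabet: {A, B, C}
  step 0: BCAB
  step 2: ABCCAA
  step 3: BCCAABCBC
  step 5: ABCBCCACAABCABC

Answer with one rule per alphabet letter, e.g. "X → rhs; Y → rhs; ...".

A->BC, B->C, C->A

  step 2 ⇒ step 3: ABCCAA ⇒ BC·C·A·A·BC·BC
    A ↦ BC
    B ↦ C
    C ↦ A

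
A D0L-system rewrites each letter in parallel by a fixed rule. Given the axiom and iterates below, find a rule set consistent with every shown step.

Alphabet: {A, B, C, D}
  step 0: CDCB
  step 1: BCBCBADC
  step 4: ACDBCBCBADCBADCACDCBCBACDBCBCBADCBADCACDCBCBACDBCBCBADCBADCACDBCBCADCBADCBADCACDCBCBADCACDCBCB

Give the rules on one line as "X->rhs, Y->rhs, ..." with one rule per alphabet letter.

  step 0 ⇒ step 1: CDCB ⇒ B·CBC·B·ADC
    B ↦ ADC
    C ↦ B
    D ↦ CBC
    A ↦ ACD  (constrained at step 1)

A->ACD, B->ADC, C->B, D->CBC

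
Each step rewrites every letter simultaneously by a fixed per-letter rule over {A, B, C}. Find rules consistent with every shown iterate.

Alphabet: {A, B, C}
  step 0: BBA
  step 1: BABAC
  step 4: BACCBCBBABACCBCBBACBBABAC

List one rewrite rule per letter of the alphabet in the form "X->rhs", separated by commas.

  step 0 ⇒ step 1: BBA ⇒ BA·BA·C
    A ↦ C
    B ↦ BA
    C ↦ CB  (constrained at step 1)

A->C, B->BA, C->CB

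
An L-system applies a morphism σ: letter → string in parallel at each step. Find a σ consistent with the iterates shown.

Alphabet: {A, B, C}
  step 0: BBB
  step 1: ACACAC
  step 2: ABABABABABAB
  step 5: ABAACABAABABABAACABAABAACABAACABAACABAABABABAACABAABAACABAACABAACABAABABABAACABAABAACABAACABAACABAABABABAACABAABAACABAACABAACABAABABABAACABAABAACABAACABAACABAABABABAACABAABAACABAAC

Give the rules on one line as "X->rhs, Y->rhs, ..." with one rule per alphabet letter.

A->ABA, B->AC, C->B

  step 1 ⇒ step 2: ACACAC ⇒ ABA·B·ABA·B·ABA·B
    A ↦ ABA
    C ↦ B
  step 0 ⇒ step 1: BBB ⇒ AC·AC·AC
    B ↦ AC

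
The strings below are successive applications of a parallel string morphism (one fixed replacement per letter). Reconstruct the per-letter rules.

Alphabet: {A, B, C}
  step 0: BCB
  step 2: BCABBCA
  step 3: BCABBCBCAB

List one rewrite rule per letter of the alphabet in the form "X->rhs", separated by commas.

  step 2 ⇒ step 3: BCABBCA ⇒ BC·A·B·BC·BC·A·B
    A ↦ B
    B ↦ BC
    C ↦ A

A->B, B->BC, C->A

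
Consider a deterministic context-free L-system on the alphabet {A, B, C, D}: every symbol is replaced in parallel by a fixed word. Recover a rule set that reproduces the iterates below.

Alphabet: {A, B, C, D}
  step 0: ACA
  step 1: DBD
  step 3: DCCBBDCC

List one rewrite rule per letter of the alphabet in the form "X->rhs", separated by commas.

A->D, B->CC, C->B, D->AB

  step 0 ⇒ step 1: ACA ⇒ D·B·D
    A ↦ D
    C ↦ B
    B ↦ CC  (constrained at step 1)
    D ↦ AB  (constrained at step 1)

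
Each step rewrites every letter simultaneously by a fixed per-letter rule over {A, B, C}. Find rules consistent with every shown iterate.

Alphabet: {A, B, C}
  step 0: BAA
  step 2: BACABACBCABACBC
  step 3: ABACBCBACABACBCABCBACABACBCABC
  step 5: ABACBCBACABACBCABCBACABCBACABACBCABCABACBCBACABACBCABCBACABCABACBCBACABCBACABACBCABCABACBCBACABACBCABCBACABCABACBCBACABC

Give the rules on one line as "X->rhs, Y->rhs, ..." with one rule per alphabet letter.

A->BAC, B->A, C->BC

  step 2 ⇒ step 3: BACABACBCABACBC ⇒ A·BAC·BC·BAC·A·BAC·BC·A·BC·BAC·A·BAC·BC·A·BC
    A ↦ BAC
    B ↦ A
    C ↦ BC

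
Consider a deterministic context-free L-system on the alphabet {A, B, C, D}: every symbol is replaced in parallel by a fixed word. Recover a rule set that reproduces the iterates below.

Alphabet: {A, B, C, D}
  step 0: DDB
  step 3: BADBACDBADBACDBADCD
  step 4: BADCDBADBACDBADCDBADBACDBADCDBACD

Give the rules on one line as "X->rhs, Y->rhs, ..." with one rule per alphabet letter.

  step 3 ⇒ step 4: BADBACDBADBACDBADCD ⇒ BA·D·CD·BA·D·BA·CD·BA·D·CD·BA·D·BA·CD·BA·D·CD·BA·CD
    A ↦ D
    B ↦ BA
    C ↦ BA
    D ↦ CD

A->D, B->BA, C->BA, D->CD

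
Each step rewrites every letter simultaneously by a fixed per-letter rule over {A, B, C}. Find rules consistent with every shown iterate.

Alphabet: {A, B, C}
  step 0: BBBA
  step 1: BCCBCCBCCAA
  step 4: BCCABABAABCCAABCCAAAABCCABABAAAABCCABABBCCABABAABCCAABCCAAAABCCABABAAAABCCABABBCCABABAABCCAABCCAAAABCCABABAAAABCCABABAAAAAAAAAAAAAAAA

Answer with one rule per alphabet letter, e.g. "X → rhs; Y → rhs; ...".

  step 0 ⇒ step 1: BBBA ⇒ BCC·BCC·BCC·AA
    A ↦ AA
    B ↦ BCC
    C ↦ AB  (constrained at step 1)

A->AA, B->BCC, C->AB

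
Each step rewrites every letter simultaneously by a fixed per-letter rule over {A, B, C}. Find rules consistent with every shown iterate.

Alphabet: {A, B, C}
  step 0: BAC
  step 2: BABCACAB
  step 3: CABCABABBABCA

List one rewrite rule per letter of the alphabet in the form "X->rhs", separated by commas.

  step 2 ⇒ step 3: BABCACAB ⇒ CA·B·CA·BA·B·BA·B·CA
    A ↦ B
    B ↦ CA
    C ↦ BA

A->B, B->CA, C->BA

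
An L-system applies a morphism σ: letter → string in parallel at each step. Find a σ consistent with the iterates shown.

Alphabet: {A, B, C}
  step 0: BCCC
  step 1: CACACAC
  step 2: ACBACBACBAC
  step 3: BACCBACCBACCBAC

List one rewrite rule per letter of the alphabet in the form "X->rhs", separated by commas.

  step 2 ⇒ step 3: ACBACBACBAC ⇒ B·AC·C·B·AC·C·B·AC·C·B·AC
    A ↦ B
    B ↦ C
    C ↦ AC

A->B, B->C, C->AC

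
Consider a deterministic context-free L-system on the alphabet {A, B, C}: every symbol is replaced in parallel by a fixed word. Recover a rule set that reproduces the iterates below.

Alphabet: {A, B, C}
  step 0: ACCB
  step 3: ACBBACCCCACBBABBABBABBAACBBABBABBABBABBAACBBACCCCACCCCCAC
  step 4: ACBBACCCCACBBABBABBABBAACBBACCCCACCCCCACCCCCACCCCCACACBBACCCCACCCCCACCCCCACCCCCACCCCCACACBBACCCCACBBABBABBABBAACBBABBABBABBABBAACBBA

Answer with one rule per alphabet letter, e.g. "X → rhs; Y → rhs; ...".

  step 3 ⇒ step 4: ACBBACCCCACBBABBABBABBAACBBABBABBABBABBAACBBACCCCACCCCCAC ⇒ AC·BBA·CC·CC·AC·BBA·BBA·BBA·BBA·AC·BBA·CC·CC·AC·CC·CC·AC·CC·CC·AC·CC·CC·AC·AC·BBA·CC·CC·AC·CC·CC·AC·CC·CC·AC·CC·CC·AC·CC·CC·AC·AC·BBA·CC·CC·AC·BBA·BBA·BBA·BBA·AC·BBA·BBA·BBA·BBA·BBA·AC·BBA
    A ↦ AC
    B ↦ CC
    C ↦ BBA

A->AC, B->CC, C->BBA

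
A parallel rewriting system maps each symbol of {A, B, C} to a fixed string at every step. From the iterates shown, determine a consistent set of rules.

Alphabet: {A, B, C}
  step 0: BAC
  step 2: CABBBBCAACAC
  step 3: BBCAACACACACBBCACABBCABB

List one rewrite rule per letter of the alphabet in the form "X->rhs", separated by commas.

A->CA, B->AC, C->BB

  step 2 ⇒ step 3: CABBBBCAACAC ⇒ BB·CA·AC·AC·AC·AC·BB·CA·CA·BB·CA·BB
    A ↦ CA
    B ↦ AC
    C ↦ BB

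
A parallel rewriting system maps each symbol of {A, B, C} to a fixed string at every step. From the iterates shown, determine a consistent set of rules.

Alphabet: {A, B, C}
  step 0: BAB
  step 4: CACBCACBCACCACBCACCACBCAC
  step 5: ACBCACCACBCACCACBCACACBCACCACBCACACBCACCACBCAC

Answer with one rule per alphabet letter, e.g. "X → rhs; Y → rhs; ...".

  step 4 ⇒ step 5: CACBCACBCACCACBCACCACBCAC ⇒ AC·BC·AC·C·AC·BC·AC·C·AC·BC·AC·AC·BC·AC·C·AC·BC·AC·AC·BC·AC·C·AC·BC·AC
    A ↦ BC
    B ↦ C
    C ↦ AC

A->BC, B->C, C->AC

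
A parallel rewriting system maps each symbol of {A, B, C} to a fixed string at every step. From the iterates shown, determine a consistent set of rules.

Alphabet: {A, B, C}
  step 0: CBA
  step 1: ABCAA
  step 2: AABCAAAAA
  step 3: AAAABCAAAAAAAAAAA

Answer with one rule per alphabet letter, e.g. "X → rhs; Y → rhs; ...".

  step 2 ⇒ step 3: AABCAAAAA ⇒ AA·AA·BC·A·AA·AA·AA·AA·AA
    A ↦ AA
    B ↦ BC
    C ↦ A

A->AA, B->BC, C->A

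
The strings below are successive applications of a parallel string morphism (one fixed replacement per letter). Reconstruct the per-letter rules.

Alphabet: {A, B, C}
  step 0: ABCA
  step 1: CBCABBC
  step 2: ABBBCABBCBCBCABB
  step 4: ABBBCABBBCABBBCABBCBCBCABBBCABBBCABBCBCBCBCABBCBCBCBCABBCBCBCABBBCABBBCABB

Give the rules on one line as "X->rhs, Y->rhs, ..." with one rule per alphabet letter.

  step 1 ⇒ step 2: CBCABBC ⇒ ABB·BC·ABB·C·BC·BC·ABB
    A ↦ C
    B ↦ BC
    C ↦ ABB

A->C, B->BC, C->ABB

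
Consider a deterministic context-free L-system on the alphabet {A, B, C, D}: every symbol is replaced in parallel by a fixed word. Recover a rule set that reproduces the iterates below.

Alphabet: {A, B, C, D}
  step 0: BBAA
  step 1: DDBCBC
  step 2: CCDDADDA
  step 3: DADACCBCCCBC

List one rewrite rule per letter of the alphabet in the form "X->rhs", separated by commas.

  step 2 ⇒ step 3: CCDDADDA ⇒ DA·DA·C·C·BC·C·C·BC
    A ↦ BC
    C ↦ DA
    D ↦ C
  step 0 ⇒ step 1: BBAA ⇒ D·D·BC·BC
    B ↦ D

A->BC, B->D, C->DA, D->C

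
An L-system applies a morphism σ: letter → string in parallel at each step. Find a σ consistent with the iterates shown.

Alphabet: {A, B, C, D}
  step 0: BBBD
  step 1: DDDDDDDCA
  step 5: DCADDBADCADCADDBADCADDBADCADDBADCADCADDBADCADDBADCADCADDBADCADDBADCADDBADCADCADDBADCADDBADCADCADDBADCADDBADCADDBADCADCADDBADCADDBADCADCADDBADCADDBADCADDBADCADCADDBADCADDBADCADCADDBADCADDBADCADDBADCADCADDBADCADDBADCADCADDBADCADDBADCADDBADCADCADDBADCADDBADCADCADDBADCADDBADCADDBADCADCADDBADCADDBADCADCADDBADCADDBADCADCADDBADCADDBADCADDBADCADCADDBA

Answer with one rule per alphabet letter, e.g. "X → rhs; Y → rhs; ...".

  step 0 ⇒ step 1: BBBD ⇒ DD·DD·DD·DCA
    B ↦ DD
    D ↦ DCA
    A ↦ BA  (constrained at step 1)
    C ↦ DD  (constrained at step 1)

A->BA, B->DD, C->DD, D->DCA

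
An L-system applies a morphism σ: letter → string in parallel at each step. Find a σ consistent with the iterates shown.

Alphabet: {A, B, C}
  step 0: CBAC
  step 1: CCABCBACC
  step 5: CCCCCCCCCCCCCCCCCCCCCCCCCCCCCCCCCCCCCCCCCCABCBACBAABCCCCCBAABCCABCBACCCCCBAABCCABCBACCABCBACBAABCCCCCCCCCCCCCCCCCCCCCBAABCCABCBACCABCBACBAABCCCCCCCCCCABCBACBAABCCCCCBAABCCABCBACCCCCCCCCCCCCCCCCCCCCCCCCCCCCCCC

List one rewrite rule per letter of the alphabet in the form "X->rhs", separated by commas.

  step 0 ⇒ step 1: CBAC ⇒ CC·AB·CBA·CC
    A ↦ CBA
    B ↦ AB
    C ↦ CC

A->CBA, B->AB, C->CC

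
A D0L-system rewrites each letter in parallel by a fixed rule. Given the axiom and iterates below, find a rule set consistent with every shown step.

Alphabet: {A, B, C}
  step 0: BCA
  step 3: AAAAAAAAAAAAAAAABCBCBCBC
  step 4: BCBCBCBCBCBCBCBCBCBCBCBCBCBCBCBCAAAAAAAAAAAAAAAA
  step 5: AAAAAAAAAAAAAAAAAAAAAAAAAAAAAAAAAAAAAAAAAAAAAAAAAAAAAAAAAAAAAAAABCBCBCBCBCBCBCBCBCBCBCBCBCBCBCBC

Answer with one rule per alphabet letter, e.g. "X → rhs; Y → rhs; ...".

  step 4 ⇒ step 5: BCBCBCBCBCBCBCBCBCBCBCBCBCBCBCBCAAAAAAAAAAAAAAAA ⇒ AA·AA·AA·AA·AA·AA·AA·AA·AA·AA·AA·AA·AA·AA·AA·AA·AA·AA·AA·AA·AA·AA·AA·AA·AA·AA·AA·AA·AA·AA·AA·AA·BC·BC·BC·BC·BC·BC·BC·BC·BC·BC·BC·BC·BC·BC·BC·BC
    A ↦ BC
    B ↦ AA
    C ↦ AA

A->BC, B->AA, C->AA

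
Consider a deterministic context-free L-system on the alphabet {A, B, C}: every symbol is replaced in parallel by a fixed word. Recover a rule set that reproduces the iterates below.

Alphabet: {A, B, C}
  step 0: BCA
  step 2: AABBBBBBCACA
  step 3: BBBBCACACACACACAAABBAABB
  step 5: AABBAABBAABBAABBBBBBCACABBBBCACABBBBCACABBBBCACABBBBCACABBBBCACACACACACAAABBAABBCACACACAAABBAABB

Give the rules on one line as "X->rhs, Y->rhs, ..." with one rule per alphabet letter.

A->BB, B->CA, C->AA

  step 2 ⇒ step 3: AABBBBBBCACA ⇒ BB·BB·CA·CA·CA·CA·CA·CA·AA·BB·AA·BB
    A ↦ BB
    B ↦ CA
    C ↦ AA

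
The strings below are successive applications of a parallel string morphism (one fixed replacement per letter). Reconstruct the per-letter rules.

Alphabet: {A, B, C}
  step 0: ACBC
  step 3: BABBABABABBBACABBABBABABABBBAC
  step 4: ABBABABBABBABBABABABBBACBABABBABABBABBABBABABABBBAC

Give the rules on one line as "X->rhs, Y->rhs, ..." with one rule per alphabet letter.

  step 3 ⇒ step 4: BABBABABABBBACABBABBABABABBBAC ⇒ AB·B·AB·AB·B·AB·B·AB·B·AB·AB·AB·B·BAC·B·AB·AB·B·AB·AB·B·AB·B·AB·B·AB·AB·AB·B·BAC
    A ↦ B
    B ↦ AB
    C ↦ BAC

A->B, B->AB, C->BAC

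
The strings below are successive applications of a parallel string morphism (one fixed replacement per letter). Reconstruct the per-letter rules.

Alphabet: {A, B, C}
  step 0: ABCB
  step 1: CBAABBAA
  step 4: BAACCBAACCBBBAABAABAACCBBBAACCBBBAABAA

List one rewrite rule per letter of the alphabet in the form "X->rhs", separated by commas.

A->C, B->BAA, C->B

  step 0 ⇒ step 1: ABCB ⇒ C·BAA·B·BAA
    A ↦ C
    B ↦ BAA
    C ↦ B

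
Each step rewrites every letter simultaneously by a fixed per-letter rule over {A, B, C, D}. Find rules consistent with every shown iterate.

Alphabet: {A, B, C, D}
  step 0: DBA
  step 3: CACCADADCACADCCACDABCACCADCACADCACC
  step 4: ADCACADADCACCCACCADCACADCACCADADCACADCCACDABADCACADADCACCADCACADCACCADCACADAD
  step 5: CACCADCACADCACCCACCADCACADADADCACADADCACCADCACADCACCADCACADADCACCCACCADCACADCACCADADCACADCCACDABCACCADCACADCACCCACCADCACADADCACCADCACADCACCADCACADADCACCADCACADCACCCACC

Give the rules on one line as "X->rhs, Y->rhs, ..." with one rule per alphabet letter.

  step 4 ⇒ step 5: ADCACADADCACCCACCADCACADCACCADADCACADCCACDABADCACADADCACCADCACADCACCADCACADAD ⇒ CAC·C·AD·CAC·AD·CAC·C·CAC·C·AD·CAC·AD·AD·AD·CAC·AD·AD·CAC·C·AD·CAC·AD·CAC·C·AD·CAC·AD·AD·CAC·C·CAC·C·AD·CAC·AD·CAC·C·AD·AD·CAC·AD·C·CAC·DAB·CAC·C·AD·CAC·AD·CAC·C·CAC·C·AD·CAC·AD·AD·CAC·C·AD·CAC·AD·CAC·C·AD·CAC·AD·AD·CAC·C·AD·CAC·AD·CAC·C·CAC·C
    A ↦ CAC
    B ↦ DAB
    C ↦ AD
    D ↦ C

A->CAC, B->DAB, C->AD, D->C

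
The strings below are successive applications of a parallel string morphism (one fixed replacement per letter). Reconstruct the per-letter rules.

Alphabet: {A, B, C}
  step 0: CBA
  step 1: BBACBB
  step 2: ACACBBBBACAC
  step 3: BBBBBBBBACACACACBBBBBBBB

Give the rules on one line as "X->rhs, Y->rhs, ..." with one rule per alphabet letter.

A->BB, B->AC, C->BB

  step 2 ⇒ step 3: ACACBBBBACAC ⇒ BB·BB·BB·BB·AC·AC·AC·AC·BB·BB·BB·BB
    A ↦ BB
    B ↦ AC
    C ↦ BB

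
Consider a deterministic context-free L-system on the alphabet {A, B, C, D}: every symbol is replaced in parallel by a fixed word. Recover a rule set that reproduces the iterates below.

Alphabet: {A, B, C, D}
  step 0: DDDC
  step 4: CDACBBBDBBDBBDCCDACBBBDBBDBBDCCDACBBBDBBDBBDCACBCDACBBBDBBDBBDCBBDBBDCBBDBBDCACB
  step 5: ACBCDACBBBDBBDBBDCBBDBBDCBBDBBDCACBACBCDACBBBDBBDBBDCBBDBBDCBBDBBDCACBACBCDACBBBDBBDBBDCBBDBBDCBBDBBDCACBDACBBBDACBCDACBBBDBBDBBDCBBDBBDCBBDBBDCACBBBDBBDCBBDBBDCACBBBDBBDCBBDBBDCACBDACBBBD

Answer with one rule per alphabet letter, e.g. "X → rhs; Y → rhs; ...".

A->D, B->BBD, C->ACB, D->C

  step 4 ⇒ step 5: CDACBBBDBBDBBDCCDACBBBDBBDBBDCCDACBBBDBBDBBDCACBCDACBBBDBBDBBDCBBDBBDCBBDBBDCACB ⇒ ACB·C·D·ACB·BBD·BBD·BBD·C·BBD·BBD·C·BBD·BBD·C·ACB·ACB·C·D·ACB·BBD·BBD·BBD·C·BBD·BBD·C·BBD·BBD·C·ACB·ACB·C·D·ACB·BBD·BBD·BBD·C·BBD·BBD·C·BBD·BBD·C·ACB·D·ACB·BBD·ACB·C·D·ACB·BBD·BBD·BBD·C·BBD·BBD·C·BBD·BBD·C·ACB·BBD·BBD·C·BBD·BBD·C·ACB·BBD·BBD·C·BBD·BBD·C·ACB·D·ACB·BBD
    A ↦ D
    B ↦ BBD
    C ↦ ACB
    D ↦ C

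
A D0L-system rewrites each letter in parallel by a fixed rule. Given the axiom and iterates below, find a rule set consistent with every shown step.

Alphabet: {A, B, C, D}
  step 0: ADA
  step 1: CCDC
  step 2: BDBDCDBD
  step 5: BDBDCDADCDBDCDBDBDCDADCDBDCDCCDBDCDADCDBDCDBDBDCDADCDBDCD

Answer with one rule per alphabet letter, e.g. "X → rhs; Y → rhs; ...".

  step 1 ⇒ step 2: CCDC ⇒ BD·BD·CD·BD
    C ↦ BD
    D ↦ CD
  step 0 ⇒ step 1: ADA ⇒ C·CD·C
    A ↦ C
    B ↦ AD  (constrained at step 2)

A->C, B->AD, C->BD, D->CD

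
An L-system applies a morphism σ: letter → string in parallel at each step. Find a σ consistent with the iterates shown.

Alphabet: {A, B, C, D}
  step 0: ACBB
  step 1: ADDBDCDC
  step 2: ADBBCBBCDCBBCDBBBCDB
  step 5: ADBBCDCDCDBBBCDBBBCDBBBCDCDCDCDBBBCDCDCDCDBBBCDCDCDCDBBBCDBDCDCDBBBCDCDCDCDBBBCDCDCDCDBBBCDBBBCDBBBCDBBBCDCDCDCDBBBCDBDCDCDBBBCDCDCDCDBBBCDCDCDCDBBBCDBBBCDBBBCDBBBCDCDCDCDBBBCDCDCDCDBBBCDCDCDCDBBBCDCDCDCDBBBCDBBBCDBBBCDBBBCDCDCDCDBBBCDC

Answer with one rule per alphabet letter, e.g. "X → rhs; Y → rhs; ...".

A->AD, B->DC, C->DB, D->BBC

  step 1 ⇒ step 2: ADDBDCDC ⇒ AD·BBC·BBC·DC·BBC·DB·BBC·DB
    A ↦ AD
    B ↦ DC
    C ↦ DB
    D ↦ BBC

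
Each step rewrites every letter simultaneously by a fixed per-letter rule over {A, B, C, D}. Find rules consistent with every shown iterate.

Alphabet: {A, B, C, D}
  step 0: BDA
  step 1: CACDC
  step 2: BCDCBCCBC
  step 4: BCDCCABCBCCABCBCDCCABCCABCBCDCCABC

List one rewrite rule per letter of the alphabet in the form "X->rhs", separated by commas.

A->DC, B->CA, C->BC, D->C

  step 1 ⇒ step 2: CACDC ⇒ BC·DC·BC·C·BC
    A ↦ DC
    C ↦ BC
    D ↦ C
  step 0 ⇒ step 1: BDA ⇒ CA·C·DC
    B ↦ CA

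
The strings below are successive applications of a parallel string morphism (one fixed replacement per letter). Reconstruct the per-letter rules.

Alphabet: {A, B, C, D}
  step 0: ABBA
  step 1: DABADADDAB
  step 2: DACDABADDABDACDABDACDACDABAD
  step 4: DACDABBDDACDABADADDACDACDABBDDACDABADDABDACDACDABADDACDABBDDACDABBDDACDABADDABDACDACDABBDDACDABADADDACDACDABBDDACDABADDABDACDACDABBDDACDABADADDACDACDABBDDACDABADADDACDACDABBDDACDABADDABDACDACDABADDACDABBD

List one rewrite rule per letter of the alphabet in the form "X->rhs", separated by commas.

  step 1 ⇒ step 2: DABADADDAB ⇒ DAC·DAB·AD·DAB·DAC·DAB·DAC·DAC·DAB·AD
    A ↦ DAB
    B ↦ AD
    D ↦ DAC
    C ↦ BD  (constrained at step 2)

A->DAB, B->AD, C->BD, D->DAC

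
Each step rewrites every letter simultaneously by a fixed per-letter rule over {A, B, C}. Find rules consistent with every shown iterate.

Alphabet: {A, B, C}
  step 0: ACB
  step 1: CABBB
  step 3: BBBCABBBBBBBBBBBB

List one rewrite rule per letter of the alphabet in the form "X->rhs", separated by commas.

  step 0 ⇒ step 1: ACB ⇒ CA·B·BB
    A ↦ CA
    B ↦ BB
    C ↦ B

A->CA, B->BB, C->B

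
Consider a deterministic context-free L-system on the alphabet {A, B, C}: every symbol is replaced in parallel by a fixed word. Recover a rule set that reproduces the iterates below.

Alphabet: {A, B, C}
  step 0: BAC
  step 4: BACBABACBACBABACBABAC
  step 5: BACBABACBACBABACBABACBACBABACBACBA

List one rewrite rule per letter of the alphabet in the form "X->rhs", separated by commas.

  step 4 ⇒ step 5: BACBABACBACBABACBABAC ⇒ BA·C·BA·BA·C·BA·C·BA·BA·C·BA·BA·C·BA·C·BA·BA·C·BA·C·BA
    A ↦ C
    B ↦ BA
    C ↦ BA

A->C, B->BA, C->BA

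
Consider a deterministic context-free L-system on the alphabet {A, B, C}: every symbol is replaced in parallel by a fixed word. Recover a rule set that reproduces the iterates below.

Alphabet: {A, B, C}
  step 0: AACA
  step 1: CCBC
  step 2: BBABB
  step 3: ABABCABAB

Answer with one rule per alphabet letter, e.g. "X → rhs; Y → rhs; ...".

A->C, B->AB, C->B

  step 2 ⇒ step 3: BBABB ⇒ AB·AB·C·AB·AB
    A ↦ C
    B ↦ AB
  step 0 ⇒ step 1: AACA ⇒ C·C·B·C
    C ↦ B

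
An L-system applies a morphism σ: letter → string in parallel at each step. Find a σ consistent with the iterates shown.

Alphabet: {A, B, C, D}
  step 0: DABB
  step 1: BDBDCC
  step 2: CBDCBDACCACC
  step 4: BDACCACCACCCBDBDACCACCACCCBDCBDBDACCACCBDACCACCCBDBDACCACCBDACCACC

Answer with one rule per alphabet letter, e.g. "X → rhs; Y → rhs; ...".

  step 1 ⇒ step 2: BDBDCC ⇒ C·BD·C·BD·ACC·ACC
    B ↦ C
    C ↦ ACC
    D ↦ BD
  step 0 ⇒ step 1: DABB ⇒ BD·BD·C·C
    A ↦ BD

A->BD, B->C, C->ACC, D->BD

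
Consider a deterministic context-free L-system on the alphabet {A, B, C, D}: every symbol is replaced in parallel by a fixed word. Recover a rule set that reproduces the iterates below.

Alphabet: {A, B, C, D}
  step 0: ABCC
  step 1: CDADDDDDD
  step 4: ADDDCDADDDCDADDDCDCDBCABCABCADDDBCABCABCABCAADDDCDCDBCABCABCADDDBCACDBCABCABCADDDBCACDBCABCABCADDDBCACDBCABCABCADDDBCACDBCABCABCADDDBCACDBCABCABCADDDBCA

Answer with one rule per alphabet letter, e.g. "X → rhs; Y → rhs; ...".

  step 0 ⇒ step 1: ABCC ⇒ CD·A·DDD·DDD
    A ↦ CD
    B ↦ A
    C ↦ DDD
    D ↦ BCA  (constrained at step 1)

A->CD, B->A, C->DDD, D->BCA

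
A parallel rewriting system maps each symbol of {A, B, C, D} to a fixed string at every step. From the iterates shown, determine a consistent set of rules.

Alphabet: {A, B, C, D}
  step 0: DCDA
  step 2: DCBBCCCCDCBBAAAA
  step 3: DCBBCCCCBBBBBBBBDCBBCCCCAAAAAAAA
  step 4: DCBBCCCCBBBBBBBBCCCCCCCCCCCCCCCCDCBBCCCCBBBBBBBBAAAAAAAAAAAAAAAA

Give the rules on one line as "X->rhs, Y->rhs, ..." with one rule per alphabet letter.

A->AA, B->CC, C->BB, D->DC

  step 3 ⇒ step 4: DCBBCCCCBBBBBBBBDCBBCCCCAAAAAAAA ⇒ DC·BB·CC·CC·BB·BB·BB·BB·CC·CC·CC·CC·CC·CC·CC·CC·DC·BB·CC·CC·BB·BB·BB·BB·AA·AA·AA·AA·AA·AA·AA·AA
    A ↦ AA
    B ↦ CC
    C ↦ BB
    D ↦ DC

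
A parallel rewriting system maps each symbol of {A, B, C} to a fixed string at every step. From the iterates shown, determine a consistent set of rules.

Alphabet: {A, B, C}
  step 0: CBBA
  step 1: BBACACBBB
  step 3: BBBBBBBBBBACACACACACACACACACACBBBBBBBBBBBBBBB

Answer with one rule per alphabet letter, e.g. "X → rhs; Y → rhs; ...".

  step 0 ⇒ step 1: CBBA ⇒ BB·AC·AC·BBB
    A ↦ BBB
    B ↦ AC
    C ↦ BB

A->BBB, B->AC, C->BB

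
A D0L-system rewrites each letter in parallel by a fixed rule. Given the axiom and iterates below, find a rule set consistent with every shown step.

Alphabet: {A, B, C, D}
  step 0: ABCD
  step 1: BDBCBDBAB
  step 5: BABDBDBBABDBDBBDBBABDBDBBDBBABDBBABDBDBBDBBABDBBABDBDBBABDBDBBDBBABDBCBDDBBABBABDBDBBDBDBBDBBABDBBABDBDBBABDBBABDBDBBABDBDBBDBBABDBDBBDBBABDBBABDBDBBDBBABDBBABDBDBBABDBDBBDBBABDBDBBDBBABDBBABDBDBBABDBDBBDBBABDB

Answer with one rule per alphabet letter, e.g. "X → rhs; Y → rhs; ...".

  step 0 ⇒ step 1: ABCD ⇒ B·DB·CBD·BAB
    A ↦ B
    B ↦ DB
    C ↦ CBD
    D ↦ BAB

A->B, B->DB, C->CBD, D->BAB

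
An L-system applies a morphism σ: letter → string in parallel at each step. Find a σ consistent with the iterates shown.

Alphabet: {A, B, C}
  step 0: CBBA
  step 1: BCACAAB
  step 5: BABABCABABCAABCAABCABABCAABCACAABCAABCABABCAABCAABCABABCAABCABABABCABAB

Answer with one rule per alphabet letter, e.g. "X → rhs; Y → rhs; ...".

  step 0 ⇒ step 1: CBBA ⇒ B·CA·CA·AB
    A ↦ AB
    B ↦ CA
    C ↦ B

A->AB, B->CA, C->B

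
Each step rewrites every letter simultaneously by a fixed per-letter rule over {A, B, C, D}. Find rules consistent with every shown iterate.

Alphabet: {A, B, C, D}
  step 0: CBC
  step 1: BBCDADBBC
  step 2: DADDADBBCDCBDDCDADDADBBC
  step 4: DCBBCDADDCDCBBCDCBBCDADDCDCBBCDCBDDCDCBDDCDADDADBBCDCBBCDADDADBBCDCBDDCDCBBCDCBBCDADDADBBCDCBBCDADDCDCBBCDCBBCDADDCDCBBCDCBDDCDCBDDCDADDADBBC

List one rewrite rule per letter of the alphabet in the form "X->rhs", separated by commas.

A->BD, B->DAD, C->BBC, D->DC

  step 1 ⇒ step 2: BBCDADBBC ⇒ DAD·DAD·BBC·DC·BD·DC·DAD·DAD·BBC
    A ↦ BD
    B ↦ DAD
    C ↦ BBC
    D ↦ DC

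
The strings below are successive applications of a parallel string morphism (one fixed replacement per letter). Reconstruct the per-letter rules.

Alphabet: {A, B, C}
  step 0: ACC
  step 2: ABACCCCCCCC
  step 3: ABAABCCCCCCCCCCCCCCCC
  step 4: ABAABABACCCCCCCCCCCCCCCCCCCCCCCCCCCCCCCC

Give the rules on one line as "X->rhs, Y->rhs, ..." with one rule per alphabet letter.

A->AB, B->A, C->CC

  step 3 ⇒ step 4: ABAABCCCCCCCCCCCCCCCC ⇒ AB·A·AB·AB·A·CC·CC·CC·CC·CC·CC·CC·CC·CC·CC·CC·CC·CC·CC·CC·CC
    A ↦ AB
    B ↦ A
    C ↦ CC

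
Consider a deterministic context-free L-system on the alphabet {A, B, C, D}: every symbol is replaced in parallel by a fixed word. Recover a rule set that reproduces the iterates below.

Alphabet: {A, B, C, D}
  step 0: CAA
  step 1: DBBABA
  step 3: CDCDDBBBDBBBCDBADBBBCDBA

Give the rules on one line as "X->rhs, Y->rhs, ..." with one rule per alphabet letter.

  step 0 ⇒ step 1: CAA ⇒ DB·BA·BA
    A ↦ BA
    C ↦ DB
    B ↦ CD  (constrained at step 1)
    D ↦ BB  (constrained at step 1)

A->BA, B->CD, C->DB, D->BB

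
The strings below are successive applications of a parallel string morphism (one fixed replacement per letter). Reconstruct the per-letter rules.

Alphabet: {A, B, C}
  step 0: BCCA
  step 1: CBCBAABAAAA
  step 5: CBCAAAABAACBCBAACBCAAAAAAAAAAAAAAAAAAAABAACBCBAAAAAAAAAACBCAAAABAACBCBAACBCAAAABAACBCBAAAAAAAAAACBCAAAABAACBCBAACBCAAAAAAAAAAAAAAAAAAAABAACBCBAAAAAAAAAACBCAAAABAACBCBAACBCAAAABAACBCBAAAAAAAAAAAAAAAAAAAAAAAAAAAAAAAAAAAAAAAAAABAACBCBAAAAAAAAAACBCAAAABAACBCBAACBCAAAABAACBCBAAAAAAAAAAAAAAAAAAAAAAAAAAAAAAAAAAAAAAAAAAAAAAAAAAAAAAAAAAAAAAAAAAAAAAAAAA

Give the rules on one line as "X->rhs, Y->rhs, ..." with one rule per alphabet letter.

A->AA, B->CBC, C->BAA

  step 0 ⇒ step 1: BCCA ⇒ CBC·BAA·BAA·AA
    A ↦ AA
    B ↦ CBC
    C ↦ BAA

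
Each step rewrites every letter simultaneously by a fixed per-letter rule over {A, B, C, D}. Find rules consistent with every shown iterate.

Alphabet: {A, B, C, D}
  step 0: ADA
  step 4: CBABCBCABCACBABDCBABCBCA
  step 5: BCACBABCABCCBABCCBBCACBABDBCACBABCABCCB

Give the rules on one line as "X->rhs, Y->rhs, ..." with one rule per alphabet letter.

  step 4 ⇒ step 5: CBABCBCABCACBABDCBABCBCA ⇒ BC·A·CB·A·BC·A·BC·CB·A·BC·CB·BC·A·CB·A·BD·BC·A·CB·A·BC·A·BC·CB
    A ↦ CB
    B ↦ A
    C ↦ BC
    D ↦ BD

A->CB, B->A, C->BC, D->BD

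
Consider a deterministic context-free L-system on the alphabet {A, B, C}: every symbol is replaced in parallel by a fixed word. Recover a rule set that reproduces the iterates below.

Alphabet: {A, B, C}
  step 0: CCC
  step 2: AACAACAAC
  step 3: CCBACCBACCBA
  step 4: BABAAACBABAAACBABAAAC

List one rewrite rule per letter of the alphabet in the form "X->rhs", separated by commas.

  step 3 ⇒ step 4: CCBACCBACCBA ⇒ BA·BA·AA·C·BA·BA·AA·C·BA·BA·AA·C
    A ↦ C
    B ↦ AA
    C ↦ BA

A->C, B->AA, C->BA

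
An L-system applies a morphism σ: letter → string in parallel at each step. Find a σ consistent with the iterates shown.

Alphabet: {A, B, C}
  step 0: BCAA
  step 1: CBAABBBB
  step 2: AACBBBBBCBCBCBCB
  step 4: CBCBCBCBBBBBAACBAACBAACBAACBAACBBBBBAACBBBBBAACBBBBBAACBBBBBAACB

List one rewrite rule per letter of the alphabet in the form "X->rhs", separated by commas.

A->BB, B->CB, C->AA

  step 1 ⇒ step 2: CBAABBBB ⇒ AA·CB·BB·BB·CB·CB·CB·CB
    A ↦ BB
    B ↦ CB
    C ↦ AA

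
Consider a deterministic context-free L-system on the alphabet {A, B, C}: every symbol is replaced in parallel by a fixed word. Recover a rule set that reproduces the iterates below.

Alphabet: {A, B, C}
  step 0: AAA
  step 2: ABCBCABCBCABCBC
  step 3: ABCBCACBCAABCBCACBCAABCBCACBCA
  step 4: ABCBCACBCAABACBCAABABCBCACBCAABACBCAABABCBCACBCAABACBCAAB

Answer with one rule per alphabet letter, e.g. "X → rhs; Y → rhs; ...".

A->AB, B->CBC, C->A

  step 3 ⇒ step 4: ABCBCACBCAABCBCACBCAABCBCACBCA ⇒ AB·CBC·A·CBC·A·AB·A·CBC·A·AB·AB·CBC·A·CBC·A·AB·A·CBC·A·AB·AB·CBC·A·CBC·A·AB·A·CBC·A·AB
    A ↦ AB
    B ↦ CBC
    C ↦ A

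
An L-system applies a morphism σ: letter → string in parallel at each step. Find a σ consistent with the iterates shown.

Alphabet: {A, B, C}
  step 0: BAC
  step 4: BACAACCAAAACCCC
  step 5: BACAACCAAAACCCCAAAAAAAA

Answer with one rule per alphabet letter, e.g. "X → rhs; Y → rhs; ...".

  step 4 ⇒ step 5: BACAACCAAAACCCC ⇒ BA·C·AA·C·C·AA·AA·C·C·C·C·AA·AA·AA·AA
    A ↦ C
    B ↦ BA
    C ↦ AA

A->C, B->BA, C->AA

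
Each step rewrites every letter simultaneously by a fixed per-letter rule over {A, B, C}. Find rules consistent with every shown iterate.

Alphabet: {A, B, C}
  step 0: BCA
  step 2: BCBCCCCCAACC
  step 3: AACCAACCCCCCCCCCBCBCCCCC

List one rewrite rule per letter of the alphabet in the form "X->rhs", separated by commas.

A->BC, B->AA, C->CC

  step 2 ⇒ step 3: BCBCCCCCAACC ⇒ AA·CC·AA·CC·CC·CC·CC·CC·BC·BC·CC·CC
    A ↦ BC
    B ↦ AA
    C ↦ CC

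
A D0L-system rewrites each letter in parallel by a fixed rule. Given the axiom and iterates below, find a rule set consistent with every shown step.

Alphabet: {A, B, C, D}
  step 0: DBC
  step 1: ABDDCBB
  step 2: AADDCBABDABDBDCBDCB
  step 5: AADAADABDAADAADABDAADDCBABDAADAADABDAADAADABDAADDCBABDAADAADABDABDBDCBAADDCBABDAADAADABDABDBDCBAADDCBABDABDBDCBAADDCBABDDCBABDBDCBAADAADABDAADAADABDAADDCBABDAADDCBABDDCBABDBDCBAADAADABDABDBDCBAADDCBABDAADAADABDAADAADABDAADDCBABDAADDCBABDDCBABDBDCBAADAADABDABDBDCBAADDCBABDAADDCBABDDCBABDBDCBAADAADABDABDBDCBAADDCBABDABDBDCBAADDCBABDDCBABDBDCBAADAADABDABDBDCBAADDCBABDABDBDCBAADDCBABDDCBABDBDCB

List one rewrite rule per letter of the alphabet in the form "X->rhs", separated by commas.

A->AAD, B->DCB, C->B, D->ABD

  step 1 ⇒ step 2: ABDDCBB ⇒ AAD·DCB·ABD·ABD·B·DCB·DCB
    A ↦ AAD
    B ↦ DCB
    C ↦ B
    D ↦ ABD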